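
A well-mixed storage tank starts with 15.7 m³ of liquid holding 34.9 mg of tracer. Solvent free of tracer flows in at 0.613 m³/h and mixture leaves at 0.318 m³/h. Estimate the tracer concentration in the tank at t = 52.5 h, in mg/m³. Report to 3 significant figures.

Total volume: dV/dt = Q_in − Q_out = 0.29500 m³/h, so V(t) = 15.7 + 0.29500 t and V(52.5) = 31.188 m³.
Species balance (pure solvent in): dm/dt = −Q_out · m/V(t).
dm/m = −Q_out dt/(V₀ + 0.29500 t); integrating gives ln(m/m₀) = −(Q_out/(Q_in−Q_out)) ln(V/V₀).
m = m₀ (V₀/V)^(Q_out/(Q_in−Q_out)) = 34.9 × (15.7/31.188)^(1.0780) = 16.653 mg.
C = m/V = 16.653/31.188 = 0.53398 mg/m³.

0.534 mg/m³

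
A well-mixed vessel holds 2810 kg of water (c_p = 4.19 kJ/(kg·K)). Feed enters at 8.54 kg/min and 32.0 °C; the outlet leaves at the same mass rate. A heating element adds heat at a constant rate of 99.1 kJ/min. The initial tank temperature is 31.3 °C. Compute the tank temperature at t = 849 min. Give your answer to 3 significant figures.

34.5 °C

M c_p dT/dt = ṁ c_p (T_in − T) + Q̇.
τ = M/ṁ = 329.04 min; T_ss = T_in + Q̇/(ṁ c_p) = 32.0 + 99.1/(8.54·4.19) = 34.770 °C.
Solution: T(t) = T_ss + (T₀ − T_ss) e^(−t/τ).
T(849) = 34.770 + (-3.4695)·e^(−849/329.04) = 34.770 + (-3.4695)·0.075756 = 34.507 °C.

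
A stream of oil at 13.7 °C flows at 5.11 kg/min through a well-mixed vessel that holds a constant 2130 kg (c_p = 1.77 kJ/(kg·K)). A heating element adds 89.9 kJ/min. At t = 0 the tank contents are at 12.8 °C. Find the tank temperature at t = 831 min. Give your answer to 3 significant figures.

22.2 °C

Energy balance: M c_p dT/dt = ṁ c_p (T_in − T) + 89.9.
Rearrange: dT/dt = (T_ss − T)/τ with τ = M/ṁ = 416.83 min and T_ss = T_in + Q̇/(ṁ c_p) = 23.640 °C.
T approaches T_ss exponentially: T(t) = T_ss + (T₀ − T_ss) e^(−t/τ).
T(831) = 23.640 + (-10.840)·e^(−831/416.83) = 23.640 + (-10.840)·0.13620 = 22.163 °C.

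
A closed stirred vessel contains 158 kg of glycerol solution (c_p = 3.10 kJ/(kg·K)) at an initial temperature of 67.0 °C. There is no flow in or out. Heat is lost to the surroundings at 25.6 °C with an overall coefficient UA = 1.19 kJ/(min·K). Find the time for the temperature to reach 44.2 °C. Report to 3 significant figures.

329 min

Unsteady energy balance on the tank contents: M c_p dT/dt = −UA(T − T_amb).
τ = M c_p/UA = 411.60 min; T_ss = T_amb = 25.600 °C.
T(t) = T_ss + (T₀ − T_ss)e^(−t/τ); set T = 44.2:
t = −τ ln[(T − T_ss)/(T₀ − T_ss)] = −411.60 · ln(0.44928) = 329.33 min.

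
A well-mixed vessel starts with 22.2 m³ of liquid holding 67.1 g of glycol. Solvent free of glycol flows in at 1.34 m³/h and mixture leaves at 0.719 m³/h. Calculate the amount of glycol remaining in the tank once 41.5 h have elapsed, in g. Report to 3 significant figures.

Total volume: dV/dt = Q_in − Q_out = 0.62100 m³/h, so V(t) = 22.2 + 0.62100 t and V(41.5) = 47.972 m³.
Solute balance: dm/dt = 0 − Q_out C = −Q_out m/V(t).
dm/m = −Q_out dt/(V₀ + 0.62100 t); integrating gives ln(m/m₀) = −(Q_out/(Q_in−Q_out)) ln(V/V₀).
m = m₀ (V₀/V)^(Q_out/(Q_in−Q_out)) = 67.1 × (22.2/47.972)^(1.1578) = 27.497 g.

27.5 g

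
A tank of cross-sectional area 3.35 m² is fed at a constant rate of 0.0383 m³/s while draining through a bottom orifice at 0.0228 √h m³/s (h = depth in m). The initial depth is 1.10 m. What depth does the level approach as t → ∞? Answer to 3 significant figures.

2.82 m

Accumulation of liquid (constant cross-section A): A dh/dt = Q_in − 0.0228 √h. At steady state dh/dt = 0:
Q_in = 0.0228 √h_ss ⇒ √h_ss = 0.0383/0.0228 = 1.6798.
h_ss = 1.6798² = 2.8218 m. (Since h₀ = 1.10 m < h_ss, the level will rise toward this value.)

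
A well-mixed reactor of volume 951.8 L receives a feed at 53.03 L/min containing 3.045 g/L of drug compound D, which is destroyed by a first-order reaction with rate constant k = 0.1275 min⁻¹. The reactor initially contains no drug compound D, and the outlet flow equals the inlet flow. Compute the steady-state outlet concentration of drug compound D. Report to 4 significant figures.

Species balance: V dC/dt = Q C_in − Q C − k V C.
At steady state: 0 = Q C_in − (Q + kV) C_ss, so C_ss = Q C_in/(Q + kV).
C_ss = 53.03·3.045/(53.03 + 0.1275·951.8) = 161.476/174.385 = 0.925979 g/L.

0.9260 g/L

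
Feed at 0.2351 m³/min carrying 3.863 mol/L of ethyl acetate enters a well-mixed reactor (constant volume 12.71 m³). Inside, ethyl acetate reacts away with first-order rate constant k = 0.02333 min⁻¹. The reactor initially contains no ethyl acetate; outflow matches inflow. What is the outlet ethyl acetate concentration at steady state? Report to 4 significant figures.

Species balance: V dC/dt = Q C_in − Q C − k V C.
At steady state: 0 = Q C_in − (Q + kV) C_ss, so C_ss = Q C_in/(Q + kV).
C_ss = 0.2351·3.863/(0.2351 + 0.02333·12.71) = 0.908191/0.531624 = 1.70833 mol/L.

1.708 mol/L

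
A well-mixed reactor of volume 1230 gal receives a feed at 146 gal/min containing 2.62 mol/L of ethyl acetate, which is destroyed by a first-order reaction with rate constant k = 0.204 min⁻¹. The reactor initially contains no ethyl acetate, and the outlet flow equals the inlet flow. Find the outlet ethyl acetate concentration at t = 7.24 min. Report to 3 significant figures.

0.871 mol/L

V dC/dt = Q(C_in − C) − k V C.
This is linear with rate a = Q/V + k = 0.32270 min⁻¹.
C_ss = Q C_in/(Q + kV) = 0.96372 mol/L; C(t) = C_ss + (C₀ − C_ss) e^(−a t).
C(7.24) = 0.96372 + (-0.96372)·e^(−0.32270·7.24) = 0.96372 + (-0.96372)·0.096681 = 0.87055 mol/L.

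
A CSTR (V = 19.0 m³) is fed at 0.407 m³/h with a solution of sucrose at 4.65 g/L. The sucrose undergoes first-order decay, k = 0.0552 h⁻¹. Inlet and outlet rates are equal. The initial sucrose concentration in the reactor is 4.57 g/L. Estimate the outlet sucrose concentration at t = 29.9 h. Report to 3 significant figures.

1.63 g/L

Accumulation = in − out − consumed: V dC/dt = Q C_in − Q C − k V C.
dC/dt = (Q/V) C_in − (Q/V + k) C; effective rate a = Q/V + k = 0.021421 + 0.0552 = 0.076621 h⁻¹.
C_ss = Q C_in/(Q + kV) = 1.3000 g/L; C(t) = C_ss + (C₀ − C_ss) e^(−a t).
C(29.9) = 1.3000 + (3.2700)·e^(−0.076621·29.9) = 1.3000 + (3.2700)·0.10117 = 1.6308 g/L.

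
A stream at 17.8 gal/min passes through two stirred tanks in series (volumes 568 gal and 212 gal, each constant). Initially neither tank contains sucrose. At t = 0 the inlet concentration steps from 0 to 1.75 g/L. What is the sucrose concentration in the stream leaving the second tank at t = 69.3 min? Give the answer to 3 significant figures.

1.43 g/L

Each tank obeys Vᵢ dCᵢ/dt = Q(Cᵢ₋₁ − Cᵢ), so τᵢ = Vᵢ/Q.
τ₁ = 568/17.8 = 31.910 min; τ₂ = 212/17.8 = 11.910 min.
Solving the cascade with C₁(0)=C₂(0)=0 gives C₂(t) = C_in[1 − (τ₁ e^(−t/τ₁) − τ₂ e^(−t/τ₂))/(τ₁ − τ₂)].
At t = 69.3: e^(−t/τ₁) = 0.11398, e^(−t/τ₂) = 0.0029718.
C₂ = 1.75·[1 − (31.910·0.11398 − 11.910·0.0029718)/(20.000)] = 1.75·0.81991 = 1.4348 g/L.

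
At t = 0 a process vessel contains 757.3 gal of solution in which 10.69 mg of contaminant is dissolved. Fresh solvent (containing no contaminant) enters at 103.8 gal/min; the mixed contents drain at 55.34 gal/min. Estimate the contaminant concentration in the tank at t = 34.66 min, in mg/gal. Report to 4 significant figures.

0.001155 mg/gal

Total volume: dV/dt = Q_in − Q_out = 48.4600 gal/min, so V(t) = 757.3 + 48.4600 t and V(34.66) = 2436.92 gal.
Solute balance: dm/dt = 0 − Q_out C = −Q_out m/V(t).
dm/m = −Q_out dt/(V₀ + 48.4600 t); integrating gives ln(m/m₀) = −(Q_out/(Q_in−Q_out)) ln(V/V₀).
m = m₀ (V₀/V)^(Q_out/(Q_in−Q_out)) = 10.69 × (757.3/2436.92)^(1.14197) = 2.81412 mg.
C = m/V = 2.81412/2436.92 = 0.00115478 mg/gal.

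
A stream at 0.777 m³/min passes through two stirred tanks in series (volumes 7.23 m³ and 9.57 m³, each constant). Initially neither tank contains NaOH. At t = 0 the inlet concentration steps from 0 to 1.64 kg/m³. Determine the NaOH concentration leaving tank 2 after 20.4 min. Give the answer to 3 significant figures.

Each tank obeys Vᵢ dCᵢ/dt = Q(Cᵢ₋₁ − Cᵢ), so τᵢ = Vᵢ/Q.
τ₁ = 7.23/0.777 = 9.3050 min; τ₂ = 9.57/0.777 = 12.317 min.
Solving the cascade with C₁(0)=C₂(0)=0 gives C₂(t) = C_in[1 − (τ₁ e^(−t/τ₁) − τ₂ e^(−t/τ₂))/(τ₁ − τ₂)].
At t = 20.4: e^(−t/τ₁) = 0.11165, e^(−t/τ₂) = 0.19084.
C₂ = 1.64·[1 − (9.3050·0.11165 − 12.317·0.19084)/(-3.0116)] = 1.64·0.56448 = 0.92574 kg/m³.

0.926 kg/m³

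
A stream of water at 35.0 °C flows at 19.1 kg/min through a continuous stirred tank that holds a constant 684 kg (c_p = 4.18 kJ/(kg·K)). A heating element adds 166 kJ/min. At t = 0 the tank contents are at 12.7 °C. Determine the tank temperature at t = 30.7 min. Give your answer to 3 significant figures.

26.7 °C

Energy balance: M c_p dT/dt = ṁ c_p (T_in − T) + 166.
τ = M/ṁ = 35.812 min; T_ss = T_in + Q̇/(ṁ c_p) = 35.0 + 166/(19.1·4.18) = 37.079 °C.
Integrating: T(t) = T_ss + (T₀ − T_ss) e^(−t/τ).
T(30.7) = 37.079 + (-24.379)·e^(−30.7/35.812) = 37.079 + (-24.379)·0.42432 = 26.735 °C.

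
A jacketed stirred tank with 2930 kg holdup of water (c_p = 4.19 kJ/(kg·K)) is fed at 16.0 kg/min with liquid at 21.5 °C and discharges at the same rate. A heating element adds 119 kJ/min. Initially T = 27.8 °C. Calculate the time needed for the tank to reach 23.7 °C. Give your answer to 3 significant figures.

M c_p dT/dt = ṁ c_p (T_in − T) + Q̇.
τ = M/ṁ = 183.12 min; T_ss = T_in + Q̇/(ṁ c_p) = 23.275 °C.
T(t) = T_ss + (T₀ − T_ss) e^(−t/τ). Set T = 23.7:
e^(−t/τ) = (23.7 − 23.275)/(27.8 − 23.275) = 0.093911
t = −183.12 · ln(0.093911) = 433.17 min.

433 min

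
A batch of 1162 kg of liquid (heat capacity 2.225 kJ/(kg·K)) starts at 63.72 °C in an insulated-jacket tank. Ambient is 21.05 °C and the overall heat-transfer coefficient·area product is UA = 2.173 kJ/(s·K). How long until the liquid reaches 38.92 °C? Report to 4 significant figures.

1036 s

Lumped-capacitance energy balance: M c_p dT/dt = UA(T_amb − T).
τ = M c_p/UA = 1189.81 s; T_ss = T_amb = 21.0500 °C.
T(t) = T_ss + (T₀ − T_ss)e^(−t/τ); set T = 38.92:
t = −τ ln[(T − T_ss)/(T₀ − T_ss)] = −1189.81 · ln(0.418795) = 1035.58 s.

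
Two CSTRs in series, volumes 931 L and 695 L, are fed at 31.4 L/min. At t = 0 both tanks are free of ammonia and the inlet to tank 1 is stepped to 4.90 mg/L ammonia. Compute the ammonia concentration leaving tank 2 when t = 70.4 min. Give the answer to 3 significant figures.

3.70 mg/L

Time constants: τᵢ = Vᵢ/Q for each well-mixed tank.
τ₁ = 931/31.4 = 29.650 min; τ₂ = 695/31.4 = 22.134 min.
Tank 1: C₁ = C_in(1 − e^(−t/τ₁)). Tank 2 (τ₁ ≠ τ₂): C₂ = C_in[1 − (τ₁ e^(−t/τ₁) − τ₂ e^(−t/τ₂))/(τ₁ − τ₂)].
At t = 70.4: e^(−t/τ₁) = 0.093071, e^(−t/τ₂) = 0.041558.
C₂ = 4.90·[1 − (29.650·0.093071 − 22.134·0.041558)/(7.5159)] = 4.90·0.75523 = 3.7006 mg/L.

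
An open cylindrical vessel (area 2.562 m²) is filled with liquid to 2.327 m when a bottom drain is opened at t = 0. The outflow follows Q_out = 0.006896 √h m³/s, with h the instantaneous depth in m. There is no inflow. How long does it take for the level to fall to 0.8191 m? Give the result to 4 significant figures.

461.0 s

A dh/dt = −Q_out = −0.006896 √h.
Separate and integrate: 2(√h − √h₀) = −(0.006896/A) t.
t = 2A(√h₀ − √h)/0.006896 = 2·2.562·(√2.327 − √0.8191)/0.006896
  = 5.12400 × (1.52545 − 0.905041) / 0.006896 = 460.989 s.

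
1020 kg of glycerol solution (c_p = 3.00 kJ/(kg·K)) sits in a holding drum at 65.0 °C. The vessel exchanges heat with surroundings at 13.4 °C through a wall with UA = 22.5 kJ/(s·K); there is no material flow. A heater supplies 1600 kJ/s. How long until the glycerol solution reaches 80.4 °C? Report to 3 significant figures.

212 s

Lumped-capacitance energy balance: M c_p dT/dt = UA(T_amb − T) + Q̇.
τ = M c_p/UA = 136.00 s; T_ss = T_amb + Q̇/UA = 13.4 + 1600/22.5 = 84.511 °C.
T(t) = T_ss + (T₀ − T_ss)e^(−t/τ); set T = 80.4:
t = −τ ln[(T − T_ss)/(T₀ − T_ss)] = −136.00 · ln(0.21071) = 211.79 s.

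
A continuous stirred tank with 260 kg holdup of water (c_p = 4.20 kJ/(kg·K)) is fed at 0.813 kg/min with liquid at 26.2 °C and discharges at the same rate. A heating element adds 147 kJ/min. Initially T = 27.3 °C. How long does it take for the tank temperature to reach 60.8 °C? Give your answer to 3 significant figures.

M c_p dT/dt = ṁ c_p (T_in − T) + Q̇.
τ = M/ṁ = 319.80 min; T_ss = T_in + Q̇/(ṁ c_p) = 69.250 °C.
T(t) = T_ss + (T₀ − T_ss) e^(−t/τ). Set T = 60.8:
e^(−t/τ) = (60.8 − 69.250)/(27.3 − 69.250) = 0.20144
t = −319.80 · ln(0.20144) = 512.41 min.

512 min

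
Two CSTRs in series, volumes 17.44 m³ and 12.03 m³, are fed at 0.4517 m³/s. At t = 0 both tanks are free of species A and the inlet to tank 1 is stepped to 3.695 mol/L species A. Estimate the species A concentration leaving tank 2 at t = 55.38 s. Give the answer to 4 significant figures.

Each tank obeys Vᵢ dCᵢ/dt = Q(Cᵢ₋₁ − Cᵢ), so τᵢ = Vᵢ/Q.
τ₁ = 17.44/0.4517 = 38.6097 s; τ₂ = 12.03/0.4517 = 26.6327 s.
Tank 1: C₁ = C_in(1 − e^(−t/τ₁)). Tank 2 (τ₁ ≠ τ₂): C₂ = C_in[1 − (τ₁ e^(−t/τ₁) − τ₂ e^(−t/τ₂))/(τ₁ − τ₂)].
At t = 55.38: e^(−t/τ₁) = 0.238269, e^(−t/τ₂) = 0.125006.
C₂ = 3.695·[1 − (38.6097·0.238269 − 26.6327·0.125006)/(11.9770)] = 3.695·0.509871 = 1.88397 mol/L.

1.884 mol/L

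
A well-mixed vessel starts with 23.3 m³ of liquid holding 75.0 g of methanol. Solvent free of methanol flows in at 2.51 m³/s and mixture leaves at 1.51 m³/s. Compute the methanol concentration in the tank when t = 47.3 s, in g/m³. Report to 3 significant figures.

Total volume: dV/dt = Q_in − Q_out = 1.0000 m³/s, so V(t) = 23.3 + 1.0000 t and V(47.3) = 70.600 m³.
No methanol enters, so dm/dt = −Q_out · (m/V).
Separate: dm/m = −Q_out dt/V(t) ⇒ ln(m/m₀) = −(Q_out/(Q_in−Q_out)) ln(V/V₀).
m = m₀ (V₀/V)^(Q_out/(Q_in−Q_out)) = 75.0 × (23.3/70.600)^(1.5100) = 14.063 g.
C = m/V = 14.063/70.600 = 0.19919 g/m³.

0.199 g/m³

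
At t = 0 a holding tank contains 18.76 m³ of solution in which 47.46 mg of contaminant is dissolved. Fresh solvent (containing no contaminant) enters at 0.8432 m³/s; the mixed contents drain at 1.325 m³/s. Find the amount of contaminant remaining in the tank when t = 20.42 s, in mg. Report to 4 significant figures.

6.146 mg

Total volume: dV/dt = Q_in − Q_out = -0.481800 m³/s, so V(t) = 18.76 − 0.481800 t and V(20.42) = 8.92164 m³.
Solute balance: dm/dt = 0 − Q_out C = −Q_out m/V(t).
dm/m = −Q_out dt/(V₀ − 0.481800 t); integrating gives ln(m/m₀) = −(Q_out/(Q_in−Q_out)) ln(V/V₀).
m = m₀ (V₀/V)^(Q_out/(Q_in−Q_out)) = 47.46 × (18.76/8.92164)^(-2.75010) = 6.14649 mg.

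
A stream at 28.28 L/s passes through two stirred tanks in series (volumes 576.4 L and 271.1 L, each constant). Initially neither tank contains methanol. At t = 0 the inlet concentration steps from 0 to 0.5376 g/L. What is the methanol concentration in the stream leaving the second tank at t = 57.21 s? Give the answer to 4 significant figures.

Each tank obeys Vᵢ dCᵢ/dt = Q(Cᵢ₋₁ − Cᵢ), so τᵢ = Vᵢ/Q.
τ₁ = 576.4/28.28 = 20.3819 s; τ₂ = 271.1/28.28 = 9.58628 s.
Solving the cascade with C₁(0)=C₂(0)=0 gives C₂(t) = C_in[1 − (τ₁ e^(−t/τ₁) − τ₂ e^(−t/τ₂))/(τ₁ − τ₂)].
At t = 57.21: e^(−t/τ₁) = 0.0603917, e^(−t/τ₂) = 0.00255960.
C₂ = 0.5376·[1 − (20.3819·0.0603917 − 9.58628·0.00255960)/(10.7956)] = 0.5376·0.888255 = 0.477526 g/L.

0.4775 g/L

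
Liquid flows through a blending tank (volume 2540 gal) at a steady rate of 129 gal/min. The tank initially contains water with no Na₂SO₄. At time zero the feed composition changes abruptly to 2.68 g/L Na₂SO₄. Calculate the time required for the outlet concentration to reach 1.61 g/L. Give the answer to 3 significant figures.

18.1 min

Species balance: V dC/dt = Q(C_in − C) ⇒ τ = V/Q = 19.690 min.
C(t) = C_in + (C₀ − C_in) e^(−t/τ). Set C = 1.61 and solve for t:
e^(−t/τ) = (C − C_in)/(C₀ − C_in) = (1.61 − 2.68)/(0 − 2.68) = 0.39925
t = −τ ln(…) = 19.690 × 0.91816 = 18.078 min.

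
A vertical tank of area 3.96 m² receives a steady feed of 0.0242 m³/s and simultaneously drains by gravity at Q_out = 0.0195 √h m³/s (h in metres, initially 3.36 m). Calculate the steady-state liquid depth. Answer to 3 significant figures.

1.54 m

Accumulation of liquid (constant cross-section A): A dh/dt = Q_in − 0.0195 √h. At steady state dh/dt = 0:
Q_in = 0.0195 √h_ss ⇒ √h_ss = 0.0242/0.0195 = 1.2410.
h_ss = 1.2410² = 1.5401 m. (Since h₀ = 3.36 m > h_ss, the level will fall toward this value.)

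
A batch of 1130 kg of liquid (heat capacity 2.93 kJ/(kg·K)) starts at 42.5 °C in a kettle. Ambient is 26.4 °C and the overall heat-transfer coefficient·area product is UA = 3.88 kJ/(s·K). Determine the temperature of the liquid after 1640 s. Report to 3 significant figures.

M c_p dT/dt = −UA(T − T_amb).
dT/dt = (T_ss − T)/τ with T_ss = T_amb = 26.400 °C, τ = M c_p/UA = 1130·2.93/3.88 = 853.32 s.
T approaches T_ss exponentially: T(t) = T_ss + (T₀ − T_ss) e^(−t/τ).
T(1640) = 26.400 + (16.100)·0.14633 = 28.756 °C.

28.8 °C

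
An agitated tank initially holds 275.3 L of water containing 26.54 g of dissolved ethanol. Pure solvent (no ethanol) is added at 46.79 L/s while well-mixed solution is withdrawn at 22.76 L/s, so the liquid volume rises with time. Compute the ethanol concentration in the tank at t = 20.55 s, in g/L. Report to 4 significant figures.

0.01304 g/L

Total volume: dV/dt = Q_in − Q_out = 24.0300 L/s, so V(t) = 275.3 + 24.0300 t and V(20.55) = 769.116 L.
No ethanol enters, so dm/dt = −Q_out · (m/V).
Separate: dm/m = −Q_out dt/V(t) ⇒ ln(m/m₀) = −(Q_out/(Q_in−Q_out)) ln(V/V₀).
m = m₀ (V₀/V)^(Q_out/(Q_in−Q_out)) = 26.54 × (275.3/769.116)^(0.947149) = 10.0299 g.
C = m/V = 10.0299/769.116 = 0.0130408 g/L.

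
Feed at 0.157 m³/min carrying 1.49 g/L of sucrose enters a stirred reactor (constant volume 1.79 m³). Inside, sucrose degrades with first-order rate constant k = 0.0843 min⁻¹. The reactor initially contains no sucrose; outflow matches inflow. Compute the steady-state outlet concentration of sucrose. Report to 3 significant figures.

0.760 g/L

Accumulation = in − out − consumed: V dC/dt = Q C_in − Q C − k V C.
Steady state (dC/dt = 0): C_ss = Q C_in/(Q + kV) = C_in/(1 + kV/Q).
C_ss = 0.157·1.49/(0.157 + 0.0843·1.79) = 0.23393/0.30790 = 0.75977 g/L.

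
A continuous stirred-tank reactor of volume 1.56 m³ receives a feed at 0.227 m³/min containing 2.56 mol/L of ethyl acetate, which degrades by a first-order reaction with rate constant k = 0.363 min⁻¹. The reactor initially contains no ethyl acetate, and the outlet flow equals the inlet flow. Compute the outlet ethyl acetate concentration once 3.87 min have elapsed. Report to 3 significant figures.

0.630 mol/L

V dC/dt = Q(C_in − C) − k V C.
This is linear with rate a = Q/V + k = 0.50851 min⁻¹.
C_ss = Q C_in/(Q + kV) = 0.73255 mol/L; C(t) = C_ss + (C₀ − C_ss) e^(−a t).
C(3.87) = 0.73255 + (-0.73255)·e^(−0.50851·3.87) = 0.73255 + (-0.73255)·0.13974 = 0.63018 mol/L.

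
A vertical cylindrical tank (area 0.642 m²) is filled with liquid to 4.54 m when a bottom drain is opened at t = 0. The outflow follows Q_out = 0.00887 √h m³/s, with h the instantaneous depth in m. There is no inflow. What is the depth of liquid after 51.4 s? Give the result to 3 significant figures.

3.15 m

A dh/dt = −Q_out = −0.00887 √h.
∫ h^(−1/2) dh = −(0.00887/A) ∫ dt, giving 2√h = 2√h₀ − (0.00887/A) t.
√h = √4.54 − 0.00887·51.4/(2·0.642) = 2.1307 − 0.35508 = 1.7757.
h = 1.7757² = 3.1529 m.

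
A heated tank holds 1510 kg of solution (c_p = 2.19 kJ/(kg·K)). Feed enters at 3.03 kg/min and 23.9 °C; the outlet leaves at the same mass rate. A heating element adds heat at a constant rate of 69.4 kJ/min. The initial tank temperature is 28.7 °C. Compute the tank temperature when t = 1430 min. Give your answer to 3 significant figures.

34.0 °C

First-law balance (no shaft work): M c_p dT/dt = ṁ c_p (T_in − T) + 69.4.
τ = M/ṁ = 498.35 min; T_ss = T_in + Q̇/(ṁ c_p) = 23.9 + 69.4/(3.03·2.19) = 34.359 °C.
This is linear first-order; T(t) = T_ss + (T₀ − T_ss) e^(−t/τ).
T(1430) = 34.359 + (-5.6586)·e^(−1430/498.35) = 34.359 + (-5.6586)·0.056729 = 34.038 °C.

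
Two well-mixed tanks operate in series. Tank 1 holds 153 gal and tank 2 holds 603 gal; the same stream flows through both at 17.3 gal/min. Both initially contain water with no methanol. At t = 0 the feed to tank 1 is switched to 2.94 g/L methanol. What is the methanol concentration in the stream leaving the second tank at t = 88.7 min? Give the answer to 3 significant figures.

2.63 g/L

Species balance on tank i: dCᵢ/dt = (Cᵢ₋₁ − Cᵢ)/τᵢ with τᵢ = Vᵢ/Q.
τ₁ = 153/17.3 = 8.8439 min; τ₂ = 603/17.3 = 34.855 min.
Tank 1: C₁ = C_in(1 − e^(−t/τ₁)). Tank 2 (τ₁ ≠ τ₂): C₂ = C_in[1 − (τ₁ e^(−t/τ₁) − τ₂ e^(−t/τ₂))/(τ₁ − τ₂)].
At t = 88.7: e^(−t/τ₁) = 4.4081e-05, e^(−t/τ₂) = 0.078489.
C₂ = 2.94·[1 − (8.8439·4.4081e-05 − 34.855·0.078489)/(-26.012)] = 2.94·0.89484 = 2.6308 g/L.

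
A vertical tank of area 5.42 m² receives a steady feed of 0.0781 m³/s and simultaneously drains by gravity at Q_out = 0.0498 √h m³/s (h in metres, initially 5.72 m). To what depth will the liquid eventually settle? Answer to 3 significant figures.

Level balance: A dh/dt = 0.0781 − 0.0498 √h. Setting dh/dt = 0:
Q_in = 0.0498 √h_ss ⇒ √h_ss = 0.0781/0.0498 = 1.5683.
h_ss = 1.5683² = 2.4595 m. (Since h₀ = 5.72 m > h_ss, the level will fall toward this value.)

2.46 m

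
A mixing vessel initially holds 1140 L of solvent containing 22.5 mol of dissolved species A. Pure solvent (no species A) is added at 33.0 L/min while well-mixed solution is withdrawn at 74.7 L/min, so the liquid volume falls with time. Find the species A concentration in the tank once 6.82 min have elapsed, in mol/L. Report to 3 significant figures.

Let m(t) be the amount of species A. Volume: V(t) = V₀ + (Q_in − Q_out) t = 1140 − 41.700 t; V(6.82) = 855.61 L.
Species balance (pure solvent in): dm/dt = −Q_out · m/V(t).
dm/m = −Q_out dt/(V₀ − 41.700 t); integrating gives ln(m/m₀) = −(Q_out/(Q_in−Q_out)) ln(V/V₀).
m = m₀ (V₀/V)^(Q_out/(Q_in−Q_out)) = 22.5 × (1140/855.61)^(-1.7914) = 13.456 mol.
C = m/V = 13.456/855.61 = 0.015727 mol/L.

0.0157 mol/L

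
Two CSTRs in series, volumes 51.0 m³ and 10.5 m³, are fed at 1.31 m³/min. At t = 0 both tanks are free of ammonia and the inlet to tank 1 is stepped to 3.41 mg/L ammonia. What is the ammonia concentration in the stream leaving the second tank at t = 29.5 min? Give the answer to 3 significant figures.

Time constants: τᵢ = Vᵢ/Q for each well-mixed tank.
τ₁ = 51.0/1.31 = 38.931 min; τ₂ = 10.5/1.31 = 8.0153 min.
Tank 1: C₁ = C_in(1 − e^(−t/τ₁)). Tank 2 (τ₁ ≠ τ₂): C₂ = C_in[1 − (τ₁ e^(−t/τ₁) − τ₂ e^(−t/τ₂))/(τ₁ − τ₂)].
At t = 29.5: e^(−t/τ₁) = 0.46872, e^(−t/τ₂) = 0.025211.
C₂ = 3.41·[1 − (38.931·0.46872 − 8.0153·0.025211)/(30.916)] = 3.41·0.41629 = 1.4196 mg/L.

1.42 mg/L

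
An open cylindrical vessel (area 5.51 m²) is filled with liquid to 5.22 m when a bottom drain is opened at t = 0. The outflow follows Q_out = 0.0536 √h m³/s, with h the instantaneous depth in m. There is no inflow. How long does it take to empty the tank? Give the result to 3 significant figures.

Accumulation of liquid (constant cross-section A): A dh/dt = −0.0536 √h.
This is separable: 2 d(√h)/dt = −0.0536/A, so √h = √h₀ − (0.0536/(2A)) t.
Set h = 0: 2√h₀ = (0.0536/A) t_empty ⇒ t_empty = 2A√h₀/0.0536.
t_empty = 2·5.51·√5.22/0.0536 = 11.020·2.2847/0.0536 = 469.73 s.

470 s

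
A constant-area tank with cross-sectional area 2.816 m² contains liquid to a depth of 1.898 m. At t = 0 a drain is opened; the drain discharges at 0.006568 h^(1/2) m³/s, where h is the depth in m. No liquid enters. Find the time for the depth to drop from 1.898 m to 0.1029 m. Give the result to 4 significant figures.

With no inflow, A dh/dt = −0.006568 √h.
Separate and integrate: 2(√h − √h₀) = −(0.006568/A) t.
t = 2A(√h₀ − √h)/0.006568 = 2·2.816·(√1.898 − √0.1029)/0.006568
  = 5.63200 × (1.37768 − 0.320780) / 0.006568 = 906.281 s.

906.3 s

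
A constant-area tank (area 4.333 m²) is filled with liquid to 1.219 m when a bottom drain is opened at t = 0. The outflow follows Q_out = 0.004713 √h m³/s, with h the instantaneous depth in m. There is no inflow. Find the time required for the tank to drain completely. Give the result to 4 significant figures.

2030 s

Unsteady balance on liquid volume: A dh/dt = −0.004713 √h.
Separate and integrate: 2(√h − √h₀) = −(0.004713/A) t.
Set h = 0: 2√h₀ = (0.004713/A) t_empty ⇒ t_empty = 2A√h₀/0.004713.
t_empty = 2·4.333·√1.219/0.004713 = 8.66600·1.10408/0.004713 = 2030.13 s.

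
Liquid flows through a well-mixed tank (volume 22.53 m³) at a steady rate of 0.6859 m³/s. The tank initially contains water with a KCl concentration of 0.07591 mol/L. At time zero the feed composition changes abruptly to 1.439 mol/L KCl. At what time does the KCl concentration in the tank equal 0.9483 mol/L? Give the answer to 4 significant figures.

33.56 s

Species balance: V dC/dt = Q(C_in − C) ⇒ τ = V/Q = 32.8474 s.
C(t) = C_in + (C₀ − C_in) e^(−t/τ). Set C = 0.9483 and solve for t:
e^(−t/τ) = (C − C_in)/(C₀ − C_in) = (0.9483 − 1.439)/(0.07591 − 1.439) = 0.359991
t = −τ ln(…) = 32.8474 × 1.02168 = 33.5594 s.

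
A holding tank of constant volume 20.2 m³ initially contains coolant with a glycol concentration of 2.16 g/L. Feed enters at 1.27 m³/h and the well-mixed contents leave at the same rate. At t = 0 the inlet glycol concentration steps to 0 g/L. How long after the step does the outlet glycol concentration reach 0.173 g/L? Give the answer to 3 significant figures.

Species balance: V dC/dt = Q(C_in − C) ⇒ τ = V/Q = 15.906 h.
C(t) = C_in + (C₀ − C_in) e^(−t/τ). Set C = 0.173 and solve for t:
e^(−t/τ) = (C − C_in)/(C₀ − C_in) = (0.173 − 0)/(2.16 − 0) = 0.080093
t = −τ ln(…) = 15.906 × 2.5246 = 40.155 h.

40.2 h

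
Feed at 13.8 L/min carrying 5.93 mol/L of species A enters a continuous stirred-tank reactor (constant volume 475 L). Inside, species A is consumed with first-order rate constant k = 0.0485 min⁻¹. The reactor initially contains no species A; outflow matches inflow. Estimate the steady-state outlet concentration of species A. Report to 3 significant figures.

Species balance: V dC/dt = Q C_in − Q C − k V C.
At steady state: 0 = Q C_in − (Q + kV) C_ss, so C_ss = Q C_in/(Q + kV).
C_ss = 13.8·5.93/(13.8 + 0.0485·475) = 81.834/36.838 = 2.2215 mol/L.

2.22 mol/L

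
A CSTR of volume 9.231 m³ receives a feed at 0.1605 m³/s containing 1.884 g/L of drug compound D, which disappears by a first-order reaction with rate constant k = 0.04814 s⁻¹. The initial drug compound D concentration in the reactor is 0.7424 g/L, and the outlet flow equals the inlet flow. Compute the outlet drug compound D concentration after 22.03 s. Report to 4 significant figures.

0.5572 g/L

Accumulation = in − out − consumed: V dC/dt = Q C_in − Q C − k V C.
dC/dt = (Q/V) C_in − (Q/V + k) C; effective rate a = Q/V + k = 0.0173871 + 0.04814 = 0.0655271 s⁻¹.
C_ss = Q C_in/(Q + kV) = 0.499904 g/L; C(t) = C_ss + (C₀ − C_ss) e^(−a t).
C(22.03) = 0.499904 + (0.242496)·e^(−0.0655271·22.03) = 0.499904 + (0.242496)·0.236086 = 0.557154 g/L.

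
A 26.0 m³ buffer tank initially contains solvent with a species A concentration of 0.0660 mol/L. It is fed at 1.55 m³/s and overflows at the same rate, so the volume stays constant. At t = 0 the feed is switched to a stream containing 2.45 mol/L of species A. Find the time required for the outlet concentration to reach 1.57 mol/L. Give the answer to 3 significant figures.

Species balance: V dC/dt = Q(C_in − C) ⇒ τ = V/Q = 16.774 s.
C(t) = C_in + (C₀ − C_in) e^(−t/τ). Set C = 1.57 and solve for t:
e^(−t/τ) = (C − C_in)/(C₀ − C_in) = (1.57 − 2.45)/(0.0660 − 2.45) = 0.36913
t = −τ ln(…) = 16.774 × 0.99661 = 16.717 s.

16.7 s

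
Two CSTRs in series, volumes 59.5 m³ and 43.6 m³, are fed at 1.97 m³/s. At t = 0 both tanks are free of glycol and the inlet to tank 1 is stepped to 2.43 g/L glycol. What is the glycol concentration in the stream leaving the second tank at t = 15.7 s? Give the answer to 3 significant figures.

0.301 g/L

Each tank obeys Vᵢ dCᵢ/dt = Q(Cᵢ₋₁ − Cᵢ), so τᵢ = Vᵢ/Q.
τ₁ = 59.5/1.97 = 30.203 s; τ₂ = 43.6/1.97 = 22.132 s.
Solving the cascade with C₁(0)=C₂(0)=0 gives C₂(t) = C_in[1 − (τ₁ e^(−t/τ₁) − τ₂ e^(−t/τ₂))/(τ₁ − τ₂)].
At t = 15.7: e^(−t/τ₁) = 0.59463, e^(−t/τ₂) = 0.49195.
C₂ = 2.43·[1 − (30.203·0.59463 − 22.132·0.49195)/(8.0711)] = 2.43·0.12380 = 0.30084 g/L.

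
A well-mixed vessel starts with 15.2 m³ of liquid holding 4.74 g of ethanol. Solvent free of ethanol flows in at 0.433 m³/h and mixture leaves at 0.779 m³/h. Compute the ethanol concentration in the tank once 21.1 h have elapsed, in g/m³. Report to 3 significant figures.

0.137 g/m³

Total volume: dV/dt = Q_in − Q_out = -0.34600 m³/h, so V(t) = 15.2 − 0.34600 t and V(21.1) = 7.8994 m³.
Species balance (pure solvent in): dm/dt = −Q_out · m/V(t).
dm/m = −Q_out dt/(V₀ − 0.34600 t); integrating gives ln(m/m₀) = −(Q_out/(Q_in−Q_out)) ln(V/V₀).
m = m₀ (V₀/V)^(Q_out/(Q_in−Q_out)) = 4.74 × (15.2/7.8994)^(-2.2514) = 1.0859 g.
C = m/V = 1.0859/7.8994 = 0.13747 g/m³.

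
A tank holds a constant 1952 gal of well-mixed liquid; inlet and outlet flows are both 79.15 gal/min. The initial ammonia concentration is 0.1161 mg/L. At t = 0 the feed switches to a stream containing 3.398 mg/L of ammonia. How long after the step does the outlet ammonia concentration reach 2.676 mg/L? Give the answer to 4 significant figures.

Species balance: V dC/dt = Q(C_in − C) ⇒ τ = V/Q = 24.6620 min.
C(t) = C_in + (C₀ − C_in) e^(−t/τ). Set C = 2.676 and solve for t:
e^(−t/τ) = (C − C_in)/(C₀ − C_in) = (2.676 − 3.398)/(0.1161 − 3.398) = 0.219995
t = −τ ln(…) = 24.6620 × 1.51415 = 37.3421 min.

37.34 min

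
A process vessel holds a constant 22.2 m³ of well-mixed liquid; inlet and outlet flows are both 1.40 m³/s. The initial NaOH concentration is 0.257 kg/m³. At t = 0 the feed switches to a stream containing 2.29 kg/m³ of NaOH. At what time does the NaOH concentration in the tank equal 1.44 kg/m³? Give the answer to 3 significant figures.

13.8 s

Species balance: V dC/dt = Q(C_in − C) ⇒ τ = V/Q = 15.857 s.
C(t) = C_in + (C₀ − C_in) e^(−t/τ). Set C = 1.44 and solve for t:
e^(−t/τ) = (C − C_in)/(C₀ − C_in) = (1.44 − 2.29)/(0.257 − 2.29) = 0.41810
t = −τ ln(…) = 15.857 × 0.87203 = 13.828 s.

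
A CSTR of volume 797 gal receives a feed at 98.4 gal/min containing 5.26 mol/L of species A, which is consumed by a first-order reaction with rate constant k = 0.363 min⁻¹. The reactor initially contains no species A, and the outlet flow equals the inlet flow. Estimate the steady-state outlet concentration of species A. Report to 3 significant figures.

V dC/dt = Q(C_in − C) − k V C.
At steady state: 0 = Q C_in − (Q + kV) C_ss, so C_ss = Q C_in/(Q + kV).
C_ss = 98.4·5.26/(98.4 + 0.363·797) = 517.58/387.71 = 1.3350 mol/L.

1.33 mol/L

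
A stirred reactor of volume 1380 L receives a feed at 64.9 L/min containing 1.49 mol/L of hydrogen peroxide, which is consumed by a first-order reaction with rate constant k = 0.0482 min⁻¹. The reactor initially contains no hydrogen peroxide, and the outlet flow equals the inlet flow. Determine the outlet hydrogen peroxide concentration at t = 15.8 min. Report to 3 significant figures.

0.572 mol/L

Accumulation = in − out − consumed: V dC/dt = Q C_in − Q C − k V C.
This is linear with rate a = Q/V + k = 0.095229 min⁻¹.
C_ss = Q C_in/(Q + kV) = 0.73584 mol/L; C(t) = C_ss + (C₀ − C_ss) e^(−a t).
C(15.8) = 0.73584 + (-0.73584)·e^(−0.095229·15.8) = 0.73584 + (-0.73584)·0.22210 = 0.57241 mol/L.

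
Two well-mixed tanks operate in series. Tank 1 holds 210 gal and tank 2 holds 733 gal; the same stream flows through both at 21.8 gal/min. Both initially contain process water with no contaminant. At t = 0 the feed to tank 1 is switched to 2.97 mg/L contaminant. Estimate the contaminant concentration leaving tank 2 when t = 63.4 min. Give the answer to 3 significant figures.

2.34 mg/L

Each tank obeys Vᵢ dCᵢ/dt = Q(Cᵢ₋₁ − Cᵢ), so τᵢ = Vᵢ/Q.
τ₁ = 210/21.8 = 9.6330 min; τ₂ = 733/21.8 = 33.624 min.
Solving the cascade with C₁(0)=C₂(0)=0 gives C₂(t) = C_in[1 − (τ₁ e^(−t/τ₁) − τ₂ e^(−t/τ₂))/(τ₁ − τ₂)].
At t = 63.4: e^(−t/τ₁) = 0.0013857, e^(−t/τ₂) = 0.15174.
C₂ = 2.97·[1 − (9.6330·0.0013857 − 33.624·0.15174)/(-23.991)] = 2.97·0.78788 = 2.3400 mg/L.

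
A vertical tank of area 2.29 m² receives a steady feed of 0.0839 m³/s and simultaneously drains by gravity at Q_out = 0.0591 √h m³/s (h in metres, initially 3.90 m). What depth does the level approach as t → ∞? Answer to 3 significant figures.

2.02 m

Accumulation of liquid (constant cross-section A): A dh/dt = Q_in − 0.0591 √h. At steady state dh/dt = 0:
Q_in = 0.0591 √h_ss ⇒ √h_ss = 0.0839/0.0591 = 1.4196.
h_ss = 1.4196² = 2.0153 m. (Since h₀ = 3.90 m > h_ss, the level will fall toward this value.)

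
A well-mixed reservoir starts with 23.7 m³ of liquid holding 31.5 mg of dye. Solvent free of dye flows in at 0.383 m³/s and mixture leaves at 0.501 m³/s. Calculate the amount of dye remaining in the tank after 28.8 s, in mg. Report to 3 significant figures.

Total volume: dV/dt = Q_in − Q_out = -0.11800 m³/s, so V(t) = 23.7 − 0.11800 t and V(28.8) = 20.302 m³.
No dye enters, so dm/dt = −Q_out · (m/V).
dm/m = −Q_out dt/(V₀ − 0.11800 t); integrating gives ln(m/m₀) = −(Q_out/(Q_in−Q_out)) ln(V/V₀).
m = m₀ (V₀/V)^(Q_out/(Q_in−Q_out)) = 31.5 × (23.7/20.302)^(-4.2458) = 16.327 mg.

16.3 mg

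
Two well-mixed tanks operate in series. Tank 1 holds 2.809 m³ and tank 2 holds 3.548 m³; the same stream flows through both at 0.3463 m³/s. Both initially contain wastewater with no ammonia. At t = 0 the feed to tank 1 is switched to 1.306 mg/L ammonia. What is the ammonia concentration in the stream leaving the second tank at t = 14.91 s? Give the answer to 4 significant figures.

0.6328 mg/L

Time constants: τᵢ = Vᵢ/Q for each well-mixed tank.
τ₁ = 2.809/0.3463 = 8.11146 s; τ₂ = 3.548/0.3463 = 10.2455 s.
Solving the cascade with C₁(0)=C₂(0)=0 gives C₂(t) = C_in[1 − (τ₁ e^(−t/τ₁) − τ₂ e^(−t/τ₂))/(τ₁ − τ₂)].
At t = 14.91: e^(−t/τ₁) = 0.159113, e^(−t/τ₂) = 0.233335.
C₂ = 1.306·[1 − (8.11146·0.159113 − 10.2455·0.233335)/(-2.13399)] = 1.306·0.484542 = 0.632811 mg/L.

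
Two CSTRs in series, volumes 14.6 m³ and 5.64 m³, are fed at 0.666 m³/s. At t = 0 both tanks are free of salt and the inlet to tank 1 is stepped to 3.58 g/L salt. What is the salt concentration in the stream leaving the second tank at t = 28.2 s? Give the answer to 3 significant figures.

Species balance on tank i: dCᵢ/dt = (Cᵢ₋₁ − Cᵢ)/τᵢ with τᵢ = Vᵢ/Q.
τ₁ = 14.6/0.666 = 21.922 s; τ₂ = 5.64/0.666 = 8.4685 s.
Tank 1: C₁ = C_in(1 − e^(−t/τ₁)). Tank 2 (τ₁ ≠ τ₂): C₂ = C_in[1 − (τ₁ e^(−t/τ₁) − τ₂ e^(−t/τ₂))/(τ₁ − τ₂)].
At t = 28.2: e^(−t/τ₁) = 0.27627, e^(−t/τ₂) = 0.035793.
C₂ = 3.58·[1 − (21.922·0.27627 − 8.4685·0.035793)/(13.453)] = 3.58·0.57236 = 2.0491 g/L.

2.05 g/L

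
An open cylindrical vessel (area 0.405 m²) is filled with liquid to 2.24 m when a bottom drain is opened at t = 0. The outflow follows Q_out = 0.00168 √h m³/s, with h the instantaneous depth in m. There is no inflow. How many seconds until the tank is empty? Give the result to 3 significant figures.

Volume balance on the tank: A dh/dt = −0.00168 √h.
Separate and integrate: 2(√h − √h₀) = −(0.00168/A) t.
Set h = 0: 2√h₀ = (0.00168/A) t_empty ⇒ t_empty = 2A√h₀/0.00168.
t_empty = 2·0.405·√2.24/0.00168 = 0.81000·1.4967/0.00168 = 721.61 s.

722 s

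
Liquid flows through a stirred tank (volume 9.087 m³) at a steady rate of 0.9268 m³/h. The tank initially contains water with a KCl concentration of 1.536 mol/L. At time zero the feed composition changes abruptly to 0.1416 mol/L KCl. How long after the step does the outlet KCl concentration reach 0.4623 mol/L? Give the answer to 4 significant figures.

14.41 h

Species balance: V dC/dt = Q(C_in − C) ⇒ τ = V/Q = 9.80470 h.
C(t) = C_in + (C₀ − C_in) e^(−t/τ). Set C = 0.4623 and solve for t:
e^(−t/τ) = (C − C_in)/(C₀ − C_in) = (0.4623 − 0.1416)/(1.536 − 0.1416) = 0.229991
t = −τ ln(…) = 9.80470 × 1.46971 = 14.4101 h.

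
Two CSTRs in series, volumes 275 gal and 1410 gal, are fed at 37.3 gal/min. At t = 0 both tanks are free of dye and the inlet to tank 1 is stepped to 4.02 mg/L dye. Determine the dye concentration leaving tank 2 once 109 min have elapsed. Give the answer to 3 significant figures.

3.74 mg/L

Species balance on tank i: dCᵢ/dt = (Cᵢ₋₁ − Cᵢ)/τᵢ with τᵢ = Vᵢ/Q.
τ₁ = 275/37.3 = 7.3727 min; τ₂ = 1410/37.3 = 37.802 min.
Tank 1: C₁ = C_in(1 − e^(−t/τ₁)). Tank 2 (τ₁ ≠ τ₂): C₂ = C_in[1 − (τ₁ e^(−t/τ₁) − τ₂ e^(−t/τ₂))/(τ₁ − τ₂)].
At t = 109: e^(−t/τ₁) = 3.7952e-07, e^(−t/τ₂) = 0.055940.
C₂ = 4.02·[1 − (7.3727·3.7952e-07 − 37.802·0.055940)/(-30.429)] = 4.02·0.93051 = 3.7406 mg/L.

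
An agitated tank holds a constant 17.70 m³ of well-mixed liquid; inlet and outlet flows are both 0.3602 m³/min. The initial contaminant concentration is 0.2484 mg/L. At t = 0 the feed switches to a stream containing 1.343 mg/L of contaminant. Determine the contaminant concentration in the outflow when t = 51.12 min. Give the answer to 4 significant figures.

0.9562 mg/L

Unsteady species balance (constant V, well mixed): V dC/dt = Q(C_in − C).
Time constant τ = V/Q = 17.70/0.3602 = 49.1394 min.
Solution: C(t) = C_in + (C₀ − C_in) e^(−t/τ).
C(51.12) = 1.343 + (0.2484 − 1.343)·e^(−51.12/49.1394) = 1.343 + (-1.09460)·0.353346 = 0.956227 mg/L.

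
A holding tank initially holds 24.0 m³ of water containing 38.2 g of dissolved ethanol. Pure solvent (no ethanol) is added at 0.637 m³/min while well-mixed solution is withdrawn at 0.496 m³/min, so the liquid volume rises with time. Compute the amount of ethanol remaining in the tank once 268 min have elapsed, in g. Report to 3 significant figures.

1.37 g

Let m(t) be the amount of ethanol. Volume: V(t) = V₀ + (Q_in − Q_out) t = 24.0 + 0.14100 t; V(268) = 61.788 m³.
No ethanol enters, so dm/dt = −Q_out · (m/V).
Separate: dm/m = −Q_out dt/V(t) ⇒ ln(m/m₀) = −(Q_out/(Q_in−Q_out)) ln(V/V₀).
m = m₀ (V₀/V)^(Q_out/(Q_in−Q_out)) = 38.2 × (24.0/61.788)^(3.5177) = 1.3720 g.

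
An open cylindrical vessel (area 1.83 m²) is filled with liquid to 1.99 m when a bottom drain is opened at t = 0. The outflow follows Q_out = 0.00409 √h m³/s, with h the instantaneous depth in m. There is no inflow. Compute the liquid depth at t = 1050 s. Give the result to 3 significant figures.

With no inflow, A dh/dt = −0.00409 √h.
This is separable: 2 d(√h)/dt = −0.00409/A, so √h = √h₀ − (0.00409/(2A)) t.
√h = √1.99 − 0.00409·1050/(2·1.83) = 1.4107 − 1.1734 = 0.23731.
h = 0.23731² = 0.056317 m.

0.0563 m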